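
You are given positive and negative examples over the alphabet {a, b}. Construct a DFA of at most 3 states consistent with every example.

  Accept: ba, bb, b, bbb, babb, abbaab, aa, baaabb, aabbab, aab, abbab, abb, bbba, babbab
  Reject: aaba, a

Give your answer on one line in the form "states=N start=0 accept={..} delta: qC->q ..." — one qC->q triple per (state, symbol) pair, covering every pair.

states=3 start=0 accept={0,2} delta: 0a->1 0b->2 1a->2 1b->0 2a->0 2b->0

Fold the examples into a partial DFA from state 0: repeatedly fix the first undefined (state, symbol) met by the shortest-then-alphabetical prefix, trying targets in increasing order and rejecting any under which an Accept and a Reject string meet in one state with the same remainder; add a state when all current targets are rejected. Accepting states are where Accept strings end.
a: 0a undefined. 0a->0: no, ba/aaba meet in 0 with "ba" left. Open state 1: 0a->1.
b: 0b undefined. 0b->0: no, ba/a meet in 1. 0b->1: no, b/a meet in 1. Open state 2: 0b->2.
aa: 1a undefined. 1a->0: no, ba/aaba meet in 2 with "a" left. 1a->1: no, aa/a meet in 1. 1a->2: ok.
ab: 1b undefined. 1b->0: ok.
ba: 2a undefined. 2a->0: ok.
bb: 2b undefined. 2b->0: ok.
All examples now run through 3 states with every (state, symbol) defined. Accept strings end in {0,2}, Reject strings end in {1}; accept={0,2}.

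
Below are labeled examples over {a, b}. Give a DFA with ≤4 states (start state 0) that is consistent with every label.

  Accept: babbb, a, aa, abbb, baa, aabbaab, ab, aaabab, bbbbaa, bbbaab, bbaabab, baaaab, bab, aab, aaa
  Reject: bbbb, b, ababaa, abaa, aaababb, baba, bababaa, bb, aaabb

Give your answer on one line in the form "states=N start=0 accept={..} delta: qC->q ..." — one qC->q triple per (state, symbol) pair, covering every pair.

states=4 start=0 accept={1,2} delta: 0a->1 0b->0 1a->1 1b->2 2a->3 2b->3 3a->0 3b->2

State merging on the prefix tree: take the shortest (then alphabetical) example prefix whose next move is undefined and point that move at state 0, else 1, else 2, ...; a target is out if some Accept/Reject pair would then sit in one state with the same input left (inseparable). If every existing state is out, open a new one.
a: 0a undefined. 0a->0: no, baa/abaa meet in 0 with "baa" left. Open state 1: 0a->1.
b: 0b undefined. 0b->0: ok.
aa: 1a undefined. 1a->0: no, aa/bbbb meet in 0. 1a->1: ok.
ab: 1b undefined. 1b->0: no, babbb/bbbb meet in 0. 1b->1: no, babbb/ababaa meet in 1. Open state 2: 1b->2.
aba: 2a undefined. 2a->0: no, a/ababaa meet in 1. 2a->1: no, a/ababaa meet in 1. 2a->2: no, babbb/aaababb meet in 2 with "bb" left. Open state 3: 2a->3.
abb: 2b undefined. 2b->0: no, babbb/bbbb meet in 0. 2b->1: no, a/aaabb meet in 1. 2b->2: no, babbb/aaabb meet in 2. 2b->3: ok.
abaa: 3a undefined. 3a->0: ok.
abab: 3b undefined. 3b->0: no, babbb/bbbb meet in 0. 3b->1: no, babbb/ababaa meet in 1. 3b->2: ok.
All examples now run through 4 states with every (state, symbol) defined. Accept strings end in {1,2}, Reject strings end in {0,3}; accept={1,2}.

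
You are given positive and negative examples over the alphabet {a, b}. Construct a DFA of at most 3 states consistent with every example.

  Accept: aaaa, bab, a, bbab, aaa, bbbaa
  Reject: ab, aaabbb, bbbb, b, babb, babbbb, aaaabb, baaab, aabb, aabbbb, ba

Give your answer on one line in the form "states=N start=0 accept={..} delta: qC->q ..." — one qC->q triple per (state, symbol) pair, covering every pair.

Grow the machine one transition at a time. Run the examples from 0; the earliest place one falls off (shortest prefix, ties alphabetical) gets sent to the lowest-numbered state that keeps every Accept/Reject pair distinguishable — a pair clashes when both reach the same state with identical unread suffix — and to a fresh state only if none does.
a: 0a undefined. 0a->0: ok.
b: 0b undefined. 0b->0: no, aaaa/ab meet in 0. Open state 1: 0b->1.
ba: 1a undefined. 1a->0: no, aaaa/ba meet in 0. 1a->1: no, bab/aaaabb meet in 1 with "b" left. Open state 2: 1a->2.
bb: 1b undefined. 1b->0: no, aaaa/bbbb meet in 0. 1b->1: ok.
baa: 2a undefined. 2a->0: ok.
bab: 2b undefined. 2b->0: ok.
All examples now run through 3 states with every (state, symbol) defined. Accept strings end in {0}, Reject strings end in {1,2}; accept={0}.

states=3 start=0 accept={0} delta: 0a->0 0b->1 1a->2 1b->1 2a->0 2b->0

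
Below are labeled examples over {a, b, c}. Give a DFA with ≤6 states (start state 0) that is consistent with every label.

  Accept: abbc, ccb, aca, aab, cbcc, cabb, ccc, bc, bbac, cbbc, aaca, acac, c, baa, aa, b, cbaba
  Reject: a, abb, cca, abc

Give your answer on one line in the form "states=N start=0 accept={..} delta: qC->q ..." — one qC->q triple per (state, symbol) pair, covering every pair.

states=4 start=0 accept={0,2} delta: 0a->1 0b->0 0c->2 1a->0 1b->2 1c->2 2a->0 2b->3 2c->3 3a->1 3b->0 3c->0

Grow the machine one transition at a time. Run the examples from 0; the earliest place one falls off (shortest prefix, ties alphabetical) gets sent to the lowest-numbered state that keeps every Accept/Reject pair distinguishable — a pair clashes when both reach the same state with identical unread suffix — and to a fresh state only if none does.
a: 0a undefined. 0a->0: no, bc/abc meet in 0 with "bc" left. Open state 1: 0a->1.
b: 0b undefined. 0b->0: ok.
c: 0c undefined. 0c->0: no, cabb/abb meet in 1 with "bb" left. 0c->1: no, aca/cca meet in 1 with "ca" left. Open state 2: 0c->2.
aa: 1a undefined. 1a->0: ok.
ab: 1b undefined. 1b->0: no, abbc/abc meet in 2. 1b->1: no, abbc/abc meet in 1 with "c" left. 1b->2: ok.
ac: 1c undefined. 1c->0: no, aca/a meet in 1. 1c->1: no, bbac/a meet in 1. 1c->2: ok.
ca: 2a undefined. 2a->0: ok.
cb: 2b undefined. 2b->0: no, aca/abb meet in 0. 2b->1: no, cbcc/abc meet in 2 with "c" left. 2b->2: no, abbc/abc meet in 2 with "c" left. Open state 3: 2b->3.
cc: 2c undefined. 2c->0: no, ccb/abc meet in 0. 2c->1: no, aca/cca meet in 0. 2c->2: no, ccb/abb meet in 3. 2c->3: ok.
cba: 3a undefined. 3a->0: no, aca/cca meet in 0. 3a->1: ok.
cbb: 3b undefined. 3b->0: ok.
cbc: 3c undefined. 3c->0: ok.
All examples now run through 4 states with every (state, symbol) defined. Accept strings end in {0,2}, Reject strings end in {1,3}; accept={0,2}.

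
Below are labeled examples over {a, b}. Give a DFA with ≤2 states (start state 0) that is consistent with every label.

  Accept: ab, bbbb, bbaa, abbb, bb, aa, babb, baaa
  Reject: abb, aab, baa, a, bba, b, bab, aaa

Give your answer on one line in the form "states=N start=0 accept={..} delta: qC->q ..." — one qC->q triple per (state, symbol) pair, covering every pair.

states=2 start=0 accept={0} delta: 0a->1 0b->1 1a->0 1b->0

State merging on the prefix tree: take the shortest (then alphabetical) example prefix whose next move is undefined and point that move at state 0, else 1, else 2, ...; a target is out if some Accept/Reject pair would then sit in one state with the same input left (inseparable). If every existing state is out, open a new one.
a: 0a undefined. 0a->0: no, ab/aab meet in 0 with "b" left. Open state 1: 0a->1.
b: 0b undefined. 0b->0: no, ab/bab meet in 1 with "b" left. 0b->1: ok.
aa: 1a undefined. 1a->0: ok.
ab: 1b undefined. 1b->0: ok.
All examples now run through 2 states with every (state, symbol) defined. Accept strings end in {0}, Reject strings end in {1}; accept={0}.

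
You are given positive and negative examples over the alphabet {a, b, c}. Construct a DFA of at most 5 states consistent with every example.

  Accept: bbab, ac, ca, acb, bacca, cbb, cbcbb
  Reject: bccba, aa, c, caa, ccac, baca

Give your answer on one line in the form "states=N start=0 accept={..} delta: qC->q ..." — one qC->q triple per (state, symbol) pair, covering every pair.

states=4 start=0 accept={1,3} delta: 0a->1 0b->0 0c->2 1a->0 1b->1 1c->3 2a->1 2b->1 2c->1 3a->0 3b->1 3c->0

Fold the examples into a partial DFA from state 0: repeatedly fix the first undefined (state, symbol) met by the shortest-then-alphabetical prefix, trying targets in increasing order and rejecting any under which an Accept and a Reject string meet in one state with the same remainder; add a state when all current targets are rejected. Accepting states are where Accept strings end.
a: 0a undefined. 0a->0: no, ac/c meet in 0 with "c" left. Open state 1: 0a->1.
b: 0b undefined. 0b->0: ok.
c: 0c undefined. 0c->0: no, ac/ccac meet in 1 with "c" left. 0c->1: no, ca/aa meet in 1 with "a" left. Open state 2: 0c->2.
aa: 1a undefined. 1a->0: ok.
ac: 1c undefined. 1c->0: no, ac/aa meet in 0. 1c->1: no, bacca/aa meet in 0. 1c->2: no, ac/c meet in 2. Open state 3: 1c->3.
ca: 2a undefined. 2a->0: no, ca/aa meet in 0. 2a->1: ok.
cb: 2b undefined. 2b->0: no, cbb/aa meet in 0. 2b->1: ok.
cc: 2c undefined. 2c->0: no, ac/ccac meet in 3. 2c->1: ok.
acb: 3b undefined. 3b->0: no, acb/aa meet in 0. 3b->1: ok.
cbb: 1b undefined. 1b->0: no, bbab/aa meet in 0. 1b->1: ok.
baca: 3a undefined. 3a->0: ok.
bacc: 3c undefined. 3c->0: ok.
All examples now run through 4 states with every (state, symbol) defined. Accept strings end in {1,3}, Reject strings end in {0,2}; accept={1,3}.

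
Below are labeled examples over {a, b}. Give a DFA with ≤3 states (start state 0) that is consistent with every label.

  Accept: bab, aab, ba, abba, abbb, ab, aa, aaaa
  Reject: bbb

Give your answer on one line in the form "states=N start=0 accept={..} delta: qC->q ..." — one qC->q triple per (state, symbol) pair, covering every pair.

Grow the machine one transition at a time. Run the examples from 0; the earliest place one falls off (shortest prefix, ties alphabetical) gets sent to the lowest-numbered state that keeps every Accept/Reject pair distinguishable — a pair clashes when both reach the same state with identical unread suffix — and to a fresh state only if none does.
a: 0a undefined. 0a->0: no, abbb/bbb meet in 0 with "bbb" left. Open state 1: 0a->1.
b: 0b undefined. 0b->0: ok.
aa: 1a undefined. 1a->0: no, aab/bbb meet in 0. 1a->1: ok.
ab: 1b undefined. 1b->0: no, bab/bbb meet in 0. 1b->1: ok.
All examples now run through 2 states with every (state, symbol) defined. Accept strings end in {1}, Reject strings end in {0}; accept={1}.

states=2 start=0 accept={1} delta: 0a->1 0b->0 1a->1 1b->1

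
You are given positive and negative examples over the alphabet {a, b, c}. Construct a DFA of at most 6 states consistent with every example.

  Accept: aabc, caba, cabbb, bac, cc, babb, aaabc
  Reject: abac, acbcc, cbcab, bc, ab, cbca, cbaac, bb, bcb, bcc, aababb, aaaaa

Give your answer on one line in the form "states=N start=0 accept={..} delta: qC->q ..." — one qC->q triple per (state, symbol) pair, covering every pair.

states=5 start=0 accept={0,3} delta: 0a->1 0b->1 0c->0 1a->2 1b->2 1c->1 2a->3 2b->4 2c->3 3a->0 3b->0 3c->1 4a->0 4b->0 4c->0

State merging on the prefix tree: take the shortest (then alphabetical) example prefix whose next move is undefined and point that move at state 0, else 1, else 2, ...; a target is out if some Accept/Reject pair would then sit in one state with the same input left (inseparable). If every existing state is out, open a new one.
a: 0a undefined. 0a->0: no, aabc/bc meet in 0 with "bc" left. Open state 1: 0a->1.
b: 0b undefined. 0b->0: no, cc/bcc meet in 0 with "cc" left. 0b->1: ok.
c: 0c undefined. 0c->0: ok.
aa: 1a undefined. 1a->0: no, aabc/bc meet in 1 with "c" left. 1a->1: no, bac/bc meet in 1 with "c" left. Open state 2: 1a->2.
ab: 1b undefined. 1b->0: no, cabbb/ab meet in 0. 1b->1: no, cabbb/ab meet in 1. 1b->2: ok.
ac: 1c undefined. 1c->0: no, cc/acbcc meet in 0. 1c->1: ok.
aaa: 2a undefined. 2a->0: no, caba/abac meet in 0. 2a->1: no, caba/abac meet in 1. 2a->2: no, caba/ab meet in 2. Open state 3: 2a->3.
aab: 2b undefined. 2b->0: no, aabc/cbcab meet in 0. 2b->1: no, aabc/cbcab meet in 1. 2b->2: no, cabbb/cbcab meet in 2. 2b->3: no, aabc/abac meet in 3 with "c" left. Open state 4: 2b->4.
bac: 2c undefined. 2c->0: no, bac/acbcc meet in 0. 2c->1: no, bac/acbcc meet in 1. 2c->2: no, bac/acbcc meet in 2. 2c->3: ok.
aaaa: 3a undefined. 3a->0: ok.
aaab: 3b undefined. 3b->0: ok.
aaba: 4a undefined. 4a->0: ok.
aabc: 4c undefined. 4c->0: ok.
abac: 3c undefined. 3c->0: no, aabc/abac meet in 0. 3c->1: ok.
babb: 4b undefined. 4b->0: ok.
All examples now run through 5 states with every (state, symbol) defined. Accept strings end in {0,3}, Reject strings end in {1,2,4}; accept={0,3}.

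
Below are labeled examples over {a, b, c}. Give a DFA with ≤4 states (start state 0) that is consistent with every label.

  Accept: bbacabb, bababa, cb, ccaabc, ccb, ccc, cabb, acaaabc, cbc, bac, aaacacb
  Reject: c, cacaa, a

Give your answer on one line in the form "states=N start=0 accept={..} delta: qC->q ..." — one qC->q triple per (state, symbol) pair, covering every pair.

states=4 start=0 accept={2,3} delta: 0a->0 0b->1 0c->1 1a->1 1b->2 1c->2 2a->3 2b->2 2c->2 3a->0 3b->2 3c->0

Grow the machine one transition at a time. Run the examples from 0; the earliest place one falls off (shortest prefix, ties alphabetical) gets sent to the lowest-numbered state that keeps every Accept/Reject pair distinguishable — a pair clashes when both reach the same state with identical unread suffix — and to a fresh state only if none does.
a: 0a undefined. 0a->0: ok.
b: 0b undefined. 0b->0: no, bababa/a meet in 0. Open state 1: 0b->1.
c: 0c undefined. 0c->0: no, ccc/c meet in 0. 0c->1: ok.
ba: 1a undefined. 1a->0: no, bababa/cacaa meet in 0. 1a->1: ok.
bb: 1b undefined. 1b->0: no, bbacabb/c meet in 1. 1b->1: no, bababa/c meet in 1. Open state 2: 1b->2.
cc: 1c undefined. 1c->0: no, ccaabc/cacaa meet in 0. 1c->1: no, ccc/c meet in 1. 1c->2: ok.
bba: 2a undefined. 2a->0: no, bababa/c meet in 1. 2a->1: no, bababa/c meet in 1. 2a->2: no, cb/cacaa meet in 2. Open state 3: 2a->3.
cbc: 2c undefined. 2c->0: no, ccc/a meet in 0. 2c->1: no, ccc/c meet in 1. 2c->2: ok.
ccb: 2b undefined. 2b->0: no, ccb/a meet in 0. 2b->1: no, ccb/c meet in 1. 2b->2: ok.
bbac: 3c undefined. 3c->0: ok.
ccaa: 3a undefined. 3a->0: ok.
babab: 3b undefined. 3b->0: no, bababa/cacaa meet in 0. 3b->1: no, bababa/c meet in 1. 3b->2: ok.
All examples now run through 4 states with every (state, symbol) defined. Accept strings end in {2,3}, Reject strings end in {0,1}; accept={2,3}.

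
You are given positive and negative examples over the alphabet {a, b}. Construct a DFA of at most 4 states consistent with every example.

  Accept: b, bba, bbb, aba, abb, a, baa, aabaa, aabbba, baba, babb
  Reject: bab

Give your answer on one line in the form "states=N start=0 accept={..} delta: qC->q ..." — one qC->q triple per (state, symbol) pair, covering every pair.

states=4 start=0 accept={0,1,2} delta: 0a->0 0b->1 1a->2 1b->0 2a->0 2b->3 3a->0 3b->0

Fold the examples into a partial DFA from state 0: repeatedly fix the first undefined (state, symbol) met by the shortest-then-alphabetical prefix, trying targets in increasing order and rejecting any under which an Accept and a Reject string meet in one state with the same remainder; add a state when all current targets are rejected. Accepting states are where Accept strings end.
a: 0a undefined. 0a->0: ok.
b: 0b undefined. 0b->0: no, b/bab meet in 0. Open state 1: 0b->1.
ba: 1a undefined. 1a->0: no, b/bab meet in 1. 1a->1: no, abb/bab meet in 1 with "b" left. Open state 2: 1a->2.
bb: 1b undefined. 1b->0: ok.
baa: 2a undefined. 2a->0: ok.
bab: 2b undefined. 2b->0: no, bba/bab meet in 0. 2b->1: no, b/bab meet in 1. 2b->2: no, aba/bab meet in 2. Open state 3: 2b->3.
baba: 3a undefined. 3a->0: ok.
babb: 3b undefined. 3b->0: ok.
All examples now run through 4 states with every (state, symbol) defined. Accept strings end in {0,1,2}, Reject strings end in {3}; accept={0,1,2}.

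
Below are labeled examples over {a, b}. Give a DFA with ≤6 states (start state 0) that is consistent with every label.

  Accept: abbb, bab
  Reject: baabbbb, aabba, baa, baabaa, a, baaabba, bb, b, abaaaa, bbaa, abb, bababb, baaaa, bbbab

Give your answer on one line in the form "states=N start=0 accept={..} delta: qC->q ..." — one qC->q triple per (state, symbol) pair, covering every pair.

Grow the machine one transition at a time. Run the examples from 0; the earliest place one falls off (shortest prefix, ties alphabetical) gets sent to the lowest-numbered state that keeps every Accept/Reject pair distinguishable — a pair clashes when both reach the same state with identical unread suffix — and to a fresh state only if none does.
a: 0a undefined. 0a->0: ok.
b: 0b undefined. 0b->0: no, abbb/baabbbb meet in 0. Open state 1: 0b->1.
ba: 1a undefined. 1a->0: no, bab/b meet in 1. 1a->1: no, bab/bb meet in 1 with "b" left. Open state 2: 1a->2.
bb: 1b undefined. 1b->0: no, abbb/b meet in 1. 1b->1: no, abbb/bb meet in 1. 1b->2: ok.
baa: 2a undefined. 2a->0: ok.
bab: 2b undefined. 2b->0: no, abbb/aabba meet in 0. 2b->1: no, abbb/b meet in 1. 2b->2: no, abbb/baabbbb meet in 2. Open state 3: 2b->3.
baba: 3a undefined. 3a->0: ok.
baabbbb: 3b undefined. 3b->0: ok.
All examples now run through 4 states with every (state, symbol) defined. Accept strings end in {3}, Reject strings end in {0,1,2}; accept={3}.

states=4 start=0 accept={3} delta: 0a->0 0b->1 1a->2 1b->2 2a->0 2b->3 3a->0 3b->0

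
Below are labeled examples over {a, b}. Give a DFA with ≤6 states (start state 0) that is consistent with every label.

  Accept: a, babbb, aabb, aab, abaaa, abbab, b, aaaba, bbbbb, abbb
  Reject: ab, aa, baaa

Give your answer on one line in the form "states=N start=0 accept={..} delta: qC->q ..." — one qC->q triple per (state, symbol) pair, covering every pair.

states=5 start=0 accept={0,1,4} delta: 0a->1 0b->0 1a->2 1b->2 2a->3 2b->4 3a->0 3b->0 4a->0 4b->0

State merging on the prefix tree: take the shortest (then alphabetical) example prefix whose next move is undefined and point that move at state 0, else 1, else 2, ...; a target is out if some Accept/Reject pair would then sit in one state with the same input left (inseparable). If every existing state is out, open a new one.
a: 0a undefined. 0a->0: no, a/aa meet in 0. Open state 1: 0a->1.
b: 0b undefined. 0b->0: ok.
aa: 1a undefined. 1a->0: no, a/baaa meet in 1. 1a->1: no, a/aa meet in 1. Open state 2: 1a->2.
ab: 1b undefined. 1b->0: no, babbb/ab meet in 0. 1b->1: no, a/ab meet in 1. 1b->2: ok.
aaa: 2a undefined. 2a->0: no, abaaa/ab meet in 2. 2a->1: no, a/baaa meet in 1. 2a->2: no, abaaa/ab meet in 2. Open state 3: 2a->3.
aab: 2b undefined. 2b->0: no, abbab/ab meet in 2. 2b->1: no, babbb/ab meet in 2. 2b->2: no, babbb/ab meet in 2. 2b->3: no, aab/baaa meet in 3. Open state 4: 2b->4.
aaab: 3b undefined. 3b->0: ok.
aabb: 4b undefined. 4b->0: ok.
abaa: 3a undefined. 3a->0: ok.
abba: 4a undefined. 4a->0: ok.
All examples now run through 5 states with every (state, symbol) defined. Accept strings end in {0,1,4}, Reject strings end in {2,3}; accept={0,1,4}.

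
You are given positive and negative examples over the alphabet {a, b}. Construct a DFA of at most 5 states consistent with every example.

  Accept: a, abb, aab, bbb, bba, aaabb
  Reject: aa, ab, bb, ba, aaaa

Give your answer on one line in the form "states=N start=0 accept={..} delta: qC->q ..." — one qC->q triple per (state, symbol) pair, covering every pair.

states=2 start=0 accept={1} delta: 0a->1 0b->1 1a->0 1b->0

State merging on the prefix tree: take the shortest (then alphabetical) example prefix whose next move is undefined and point that move at state 0, else 1, else 2, ...; a target is out if some Accept/Reject pair would then sit in one state with the same input left (inseparable). If every existing state is out, open a new one.
a: 0a undefined. 0a->0: no, a/aa meet in 0. Open state 1: 0a->1.
b: 0b undefined. 0b->0: no, a/ba meet in 1. 0b->1: ok.
aa: 1a undefined. 1a->0: ok.
ab: 1b undefined. 1b->0: ok.
All examples now run through 2 states with every (state, symbol) defined. Accept strings end in {1}, Reject strings end in {0}; accept={1}.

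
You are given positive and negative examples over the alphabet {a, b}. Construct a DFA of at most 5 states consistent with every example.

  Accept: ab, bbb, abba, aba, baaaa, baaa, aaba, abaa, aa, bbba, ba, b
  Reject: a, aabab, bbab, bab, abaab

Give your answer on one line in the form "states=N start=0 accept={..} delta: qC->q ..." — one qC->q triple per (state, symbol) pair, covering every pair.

states=4 start=0 accept={0,2} delta: 0a->1 0b->2 1a->0 1b->2 2a->2 2b->3 3a->2 3b->2

Grow the machine one transition at a time. Run the examples from 0; the earliest place one falls off (shortest prefix, ties alphabetical) gets sent to the lowest-numbered state that keeps every Accept/Reject pair distinguishable — a pair clashes when both reach the same state with identical unread suffix — and to a fresh state only if none does.
a: 0a undefined. 0a->0: no, aa/a meet in 0. Open state 1: 0a->1.
b: 0b undefined. 0b->0: no, ab/bbab meet in 1 with "b" left. 0b->1: no, b/a meet in 1. Open state 2: 0b->2.
aa: 1a undefined. 1a->0: ok.
ab: 1b undefined. 1b->0: no, aba/a meet in 1. 1b->1: no, ab/a meet in 1. 1b->2: ok.
ba: 2a undefined. 2a->0: no, ab/aabab meet in 2. 2a->1: no, ab/aabab meet in 2. 2a->2: ok.
bb: 2b undefined. 2b->0: no, ab/bbab meet in 2. 2b->1: no, ab/bbab meet in 2. 2b->2: no, ab/aabab meet in 2. Open state 3: 2b->3.
bba: 3a undefined. 3a->0: no, ab/bbab meet in 2. 3a->1: no, ab/bbab meet in 2. 3a->2: ok.
bbb: 3b undefined. 3b->0: no, bbba/a meet in 1. 3b->1: no, bbb/a meet in 1. 3b->2: ok.
All examples now run through 4 states with every (state, symbol) defined. Accept strings end in {0,2}, Reject strings end in {1,3}; accept={0,2}.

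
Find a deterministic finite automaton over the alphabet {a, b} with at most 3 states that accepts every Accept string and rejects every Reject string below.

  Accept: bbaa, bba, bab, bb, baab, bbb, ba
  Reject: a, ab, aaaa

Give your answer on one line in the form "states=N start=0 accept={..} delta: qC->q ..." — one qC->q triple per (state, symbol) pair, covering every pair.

states=3 start=0 accept={2} delta: 0a->0 0b->1 1a->2 1b->2 2a->2 2b->2

Grow the machine one transition at a time. Run the examples from 0; the earliest place one falls off (shortest prefix, ties alphabetical) gets sent to the lowest-numbered state that keeps every Accept/Reject pair distinguishable — a pair clashes when both reach the same state with identical unread suffix — and to a fresh state only if none does.
a: 0a undefined. 0a->0: ok.
b: 0b undefined. 0b->0: no, bbaa/a meet in 0. Open state 1: 0b->1.
ba: 1a undefined. 1a->0: no, bab/ab meet in 1. 1a->1: no, ba/ab meet in 1. Open state 2: 1a->2.
bb: 1b undefined. 1b->0: no, bbaa/a meet in 0. 1b->1: no, bb/ab meet in 1. 1b->2: ok.
baa: 2a undefined. 2a->0: no, bbaa/a meet in 0. 2a->1: no, bba/ab meet in 1. 2a->2: ok.
bab: 2b undefined. 2b->0: no, bab/a meet in 0. 2b->1: no, bab/ab meet in 1. 2b->2: ok.
All examples now run through 3 states with every (state, symbol) defined. Accept strings end in {2}, Reject strings end in {0,1}; accept={2}.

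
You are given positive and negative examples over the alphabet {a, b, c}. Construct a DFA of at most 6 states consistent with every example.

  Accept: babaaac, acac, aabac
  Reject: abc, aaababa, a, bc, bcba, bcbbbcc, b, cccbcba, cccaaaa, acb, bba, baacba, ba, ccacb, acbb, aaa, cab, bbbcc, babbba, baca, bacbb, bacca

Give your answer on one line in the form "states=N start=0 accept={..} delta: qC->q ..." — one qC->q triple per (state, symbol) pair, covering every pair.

State merging on the prefix tree: take the shortest (then alphabetical) example prefix whose next move is undefined and point that move at state 0, else 1, else 2, ...; a target is out if some Accept/Reject pair would then sit in one state with the same input left (inseparable). If every existing state is out, open a new one.
a: 0a undefined. 0a->0: ok.
b: 0b undefined. 0b->0: no, babaaac/abc meet in 0 with "c" left. Open state 1: 0b->1.
c: 0c undefined. 0c->0: no, acac/a meet in 0. 0c->1: ok.
ba: 1a undefined. 1a->0: no, babaaac/b meet in 1. 1a->1: no, acac/abc meet in 1 with "c" left. Open state 2: 1a->2.
bb: 1b undefined. 1b->0: ok.
bc: 1c undefined. 1c->0: ok.
baa: 2a undefined. 2a->0: ok.
bab: 2b undefined. 2b->0: no, babaaac/bcbbbcc meet in 1. 2b->1: no, babaaac/bcbbbcc meet in 1. 2b->2: no, babaaac/bcbbbcc meet in 1. Open state 3: 2b->3.
bac: 2c undefined. 2c->0: no, acac/abc meet in 0. 2c->1: no, acac/bcbbbcc meet in 1. 2c->2: no, acac/bcba meet in 2. 2c->3: no, acac/cab meet in 3. Open state 4: 2c->4.
baba: 3a undefined. 3a->0: no, babaaac/bcbbbcc meet in 1. 3a->1: no, babaaac/aaababa meet in 1. 3a->2: no, babaaac/bcbbbcc meet in 1. 3a->3: ok.
babb: 3b undefined. 3b->0: ok.
baca: 4a undefined. 4a->0: ok.
bacb: 4b undefined. 4b->0: ok.
bacc: 4c undefined. 4c->0: ok.
babaaac: 3c undefined. 3c->0: no, babaaac/abc meet in 0. 3c->1: no, babaaac/bcbbbcc meet in 1. 3c->2: no, babaaac/bcba meet in 2. 3c->3: no, babaaac/aaababa meet in 3. 3c->4: ok.
All examples now run through 5 states with every (state, symbol) defined. Accept strings end in {4}, Reject strings end in {0,1,2,3}; accept={4}.

states=5 start=0 accept={4} delta: 0a->0 0b->1 0c->1 1a->2 1b->0 1c->0 2a->0 2b->3 2c->4 3a->3 3b->0 3c->4 4a->0 4b->0 4c->0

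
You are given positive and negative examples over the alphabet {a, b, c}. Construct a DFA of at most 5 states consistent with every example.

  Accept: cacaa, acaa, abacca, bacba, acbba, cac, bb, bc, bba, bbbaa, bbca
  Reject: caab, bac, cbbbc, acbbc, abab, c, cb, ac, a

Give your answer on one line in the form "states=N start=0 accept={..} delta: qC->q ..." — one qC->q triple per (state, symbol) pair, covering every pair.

states=4 start=0 accept={3} delta: 0a->0 0b->1 0c->2 1a->0 1b->3 1c->3 2a->3 2b->2 2c->2 3a->3 3b->2 3c->3

Grow the machine one transition at a time. Run the examples from 0; the earliest place one falls off (shortest prefix, ties alphabetical) gets sent to the lowest-numbered state that keeps every Accept/Reject pair distinguishable — a pair clashes when both reach the same state with identical unread suffix — and to a fresh state only if none does.
a: 0a undefined. 0a->0: ok.
b: 0b undefined. 0b->0: no, bb/abab meet in 0. Open state 1: 0b->1.
c: 0c undefined. 0c->0: no, cacaa/c meet in 0. 0c->1: no, cac/bac meet in 1 with "ac" left. Open state 2: 0c->2.
ba: 1a undefined. 1a->0: ok.
bb: 1b undefined. 1b->0: no, bb/a meet in 0. 1b->1: no, bb/abab meet in 1. 1b->2: no, bb/bac meet in 2. Open state 3: 1b->3.
bc: 1c undefined. 1c->0: no, bc/a meet in 0. 1c->1: no, bc/abab meet in 1. 1c->2: no, bc/bac meet in 2. 1c->3: ok.
ca: 2a undefined. 2a->0: no, cacaa/a meet in 0. 2a->1: no, acaa/a meet in 0. 2a->2: no, acaa/bac meet in 2. 2a->3: ok.
cb: 2b undefined. 2b->0: no, bacba/cb meet in 0. 2b->1: no, bacba/a meet in 0. 2b->2: ok.
bba: 3a undefined. 3a->0: no, acaa/a meet in 0. 3a->1: no, acaa/abab meet in 1. 3a->2: no, acaa/caab meet in 2. 3a->3: ok.
bbb: 3b undefined. 3b->0: no, bbbaa/caab meet in 0. 3b->1: no, bbbaa/a meet in 0. 3b->2: ok.
bbc: 3c undefined. 3c->0: no, cacaa/a meet in 0. 3c->1: no, cacaa/a meet in 0. 3c->2: no, cac/caab meet in 2. 3c->3: ok.
abacc: 2c undefined. 2c->0: no, abacca/cbbbc meet in 0. 2c->1: no, abacca/a meet in 0. 2c->2: ok.
All examples now run through 4 states with every (state, symbol) defined. Accept strings end in {3}, Reject strings end in {0,1,2}; accept={3}.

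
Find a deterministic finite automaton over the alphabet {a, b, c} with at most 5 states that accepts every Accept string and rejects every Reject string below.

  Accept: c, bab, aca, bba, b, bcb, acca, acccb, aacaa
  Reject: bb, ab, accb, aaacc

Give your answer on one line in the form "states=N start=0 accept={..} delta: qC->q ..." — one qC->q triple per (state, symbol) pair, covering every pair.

Fold the examples into a partial DFA from state 0: repeatedly fix the first undefined (state, symbol) met by the shortest-then-alphabetical prefix, trying targets in increasing order and rejecting any under which an Accept and a Reject string meet in one state with the same remainder; add a state when all current targets are rejected. Accepting states are where Accept strings end.
a: 0a undefined. 0a->0: no, b/ab meet in 0 with "b" left. Open state 1: 0a->1.
b: 0b undefined. 0b->0: no, bab/ab meet in 1 with "b" left. 0b->1: ok.
c: 0c undefined. 0c->0: ok.
aa: 1a undefined. 1a->0: ok.
ab: 1b undefined. 1b->0: no, c/bb meet in 0. 1b->1: no, bab/bb meet in 1. Open state 2: 1b->2.
ac: 1c undefined. 1c->0: no, c/aaacc meet in 0. 1c->1: no, bab/aaacc meet in 1. 1c->2: ok.
aca: 2a undefined. 2a->0: ok.
acc: 2c undefined. 2c->0: no, c/aaacc meet in 0. 2c->1: no, bab/aaacc meet in 1. 2c->2: no, bcb/accb meet in 2 with "b" left. Open state 3: 2c->3.
bcb: 2b undefined. 2b->0: ok.
acca: 3a undefined. 3a->0: ok.
accb: 3b undefined. 3b->0: no, c/accb meet in 0. 3b->1: no, bab/accb meet in 1. 3b->2: ok.
accc: 3c undefined. 3c->0: ok.
All examples now run through 4 states with every (state, symbol) defined. Accept strings end in {0,1}, Reject strings end in {2,3}; accept={0,1}.

states=4 start=0 accept={0,1} delta: 0a->1 0b->1 0c->0 1a->0 1b->2 1c->2 2a->0 2b->0 2c->3 3a->0 3b->2 3c->0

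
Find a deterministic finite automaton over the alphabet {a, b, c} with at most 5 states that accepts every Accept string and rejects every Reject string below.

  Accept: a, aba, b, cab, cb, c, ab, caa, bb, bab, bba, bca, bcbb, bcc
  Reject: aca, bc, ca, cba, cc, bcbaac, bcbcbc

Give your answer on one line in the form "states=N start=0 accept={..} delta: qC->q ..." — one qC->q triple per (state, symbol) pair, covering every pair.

states=5 start=0 accept={0,1,2,4} delta: 0a->0 0b->1 0c->2 1a->0 1b->0 1c->3 2a->3 2b->2 2c->3 3a->0 3b->4 3c->0 4a->4 4b->0 4c->3

Fold the examples into a partial DFA from state 0: repeatedly fix the first undefined (state, symbol) met by the shortest-then-alphabetical prefix, trying targets in increasing order and rejecting any under which an Accept and a Reject string meet in one state with the same remainder; add a state when all current targets are rejected. Accepting states are where Accept strings end.
a: 0a undefined. 0a->0: ok.
b: 0b undefined. 0b->0: no, c/bc meet in 0 with "c" left. Open state 1: 0b->1.
c: 0c undefined. 0c->0: no, a/aca meet in 0. 0c->1: no, aba/aca meet in 1 with "a" left. Open state 2: 0c->2.
ba: 1a undefined. 1a->0: ok.
bb: 1b undefined. 1b->0: ok.
bc: 1c undefined. 1c->0: no, a/bc meet in 0. 1c->1: no, b/bc meet in 1. 1c->2: no, c/bc meet in 2. Open state 3: 1c->3.
ca: 2a undefined. 2a->0: no, a/aca meet in 0. 2a->1: no, b/aca meet in 1. 2a->2: no, c/aca meet in 2. 2a->3: ok.
cb: 2b undefined. 2b->0: no, a/cba meet in 0. 2b->1: no, a/cba meet in 0. 2b->2: ok.
cc: 2c undefined. 2c->0: no, a/cc meet in 0. 2c->1: no, b/cc meet in 1. 2c->2: no, cb/cc meet in 2. 2c->3: ok.
bca: 3a undefined. 3a->0: ok.
bcb: 3b undefined. 3b->0: no, cb/bcbaac meet in 2. 3b->1: no, cb/bcbaac meet in 2. 3b->2: no, cab/bcbaac meet in 2. 3b->3: no, cab/aca meet in 3. Open state 4: 3b->4.
bcc: 3c undefined. 3c->0: ok.
bcba: 4a undefined. 4a->0: no, cb/bcbaac meet in 2. 4a->1: no, cb/bcbaac meet in 2. 4a->2: no, a/bcbaac meet in 0. 4a->3: no, cb/bcbaac meet in 2. 4a->4: ok.
bcbb: 4b undefined. 4b->0: ok.
bcbc: 4c undefined. 4c->0: no, a/bcbaac meet in 0. 4c->1: no, b/bcbaac meet in 1. 4c->2: no, cb/bcbaac meet in 2. 4c->3: ok.
All examples now run through 5 states with every (state, symbol) defined. Accept strings end in {0,1,2,4}, Reject strings end in {3}; accept={0,1,2,4}.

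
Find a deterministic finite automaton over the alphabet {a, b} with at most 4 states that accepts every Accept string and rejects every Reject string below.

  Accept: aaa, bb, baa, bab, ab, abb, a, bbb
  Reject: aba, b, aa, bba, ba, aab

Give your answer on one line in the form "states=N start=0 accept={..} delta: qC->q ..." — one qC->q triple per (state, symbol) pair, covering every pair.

Grow the machine one transition at a time. Run the examples from 0; the earliest place one falls off (shortest prefix, ties alphabetical) gets sent to the lowest-numbered state that keeps every Accept/Reject pair distinguishable — a pair clashes when both reach the same state with identical unread suffix — and to a fresh state only if none does.
a: 0a undefined. 0a->0: no, aaa/aa meet in 0. Open state 1: 0a->1.
b: 0b undefined. 0b->0: no, bb/b meet in 0. 0b->1: no, bab/aab meet in 1 with "ab" left. Open state 2: 0b->2.
aa: 1a undefined. 1a->0: ok.
ab: 1b undefined. 1b->0: no, aaa/aba meet in 1. 1b->1: ok.
ba: 2a undefined. 2a->0: no, bab/b meet in 2. 2a->1: no, aaa/ba meet in 1. 2a->2: no, baa/b meet in 2. Open state 3: 2a->3.
bb: 2b undefined. 2b->0: no, aaa/bba meet in 1. 2b->1: ok.
baa: 3a undefined. 3a->0: no, baa/aba meet in 0. 3a->1: ok.
bab: 3b undefined. 3b->0: no, bab/aba meet in 0. 3b->1: ok.
All examples now run through 4 states with every (state, symbol) defined. Accept strings end in {1}, Reject strings end in {0,2,3}; accept={1}.

states=4 start=0 accept={1} delta: 0a->1 0b->2 1a->0 1b->1 2a->3 2b->1 3a->1 3b->1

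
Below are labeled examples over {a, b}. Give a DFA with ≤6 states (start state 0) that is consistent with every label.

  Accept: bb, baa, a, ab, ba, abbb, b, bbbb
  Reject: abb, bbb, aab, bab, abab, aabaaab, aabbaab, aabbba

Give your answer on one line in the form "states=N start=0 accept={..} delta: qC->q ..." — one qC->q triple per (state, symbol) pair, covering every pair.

Fold the examples into a partial DFA from state 0: repeatedly fix the first undefined (state, symbol) met by the shortest-then-alphabetical prefix, trying targets in increasing order and rejecting any under which an Accept and a Reject string meet in one state with the same remainder; add a state when all current targets are rejected. Accepting states are where Accept strings end.
a: 0a undefined. 0a->0: no, bb/abb meet in 0 with "bb" left. Open state 1: 0a->1.
b: 0b undefined. 0b->0: no, bb/bbb meet in 0. 0b->1: ok.
aa: 1a undefined. 1a->0: no, baa/aab meet in 1. 1a->1: no, bb/aab meet in 1 with "b" left. Open state 2: 1a->2.
ab: 1b undefined. 1b->0: no, bb/abab meet in 0. 1b->1: no, bb/abb meet in 1. 1b->2: ok.
aab: 2b undefined. 2b->0: no, baa/aabbba meet in 2 with "a" left. 2b->1: no, bb/aabbba meet in 2. 2b->2: no, bb/abb meet in 2. Open state 3: 2b->3.
aba: 2a undefined. 2a->0: no, a/abab meet in 1. 2a->1: no, bb/abab meet in 2. 2a->2: ok.
aaba: 3a undefined. 3a->0: ok.
aabb: 3b undefined. 3b->0: no, bb/aabbba meet in 2. 3b->1: no, bb/aabbba meet in 2. 3b->2: ok.
All examples now run through 4 states with every (state, symbol) defined. Accept strings end in {1,2}, Reject strings end in {0,3}; accept={1,2}.

states=4 start=0 accept={1,2} delta: 0a->1 0b->1 1a->2 1b->2 2a->2 2b->3 3a->0 3b->2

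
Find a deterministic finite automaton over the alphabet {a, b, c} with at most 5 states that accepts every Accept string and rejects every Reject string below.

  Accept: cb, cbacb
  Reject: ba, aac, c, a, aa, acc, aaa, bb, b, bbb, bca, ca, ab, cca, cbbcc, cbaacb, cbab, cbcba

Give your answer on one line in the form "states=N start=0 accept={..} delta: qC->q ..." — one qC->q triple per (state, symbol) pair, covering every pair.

states=4 start=0 accept={2} delta: 0a->0 0b->0 0c->1 1a->0 1b->2 1c->0 2a->3 2b->0 2c->0 3a->1 3b->0 3c->1

Grow the machine one transition at a time. Run the examples from 0; the earliest place one falls off (shortest prefix, ties alphabetical) gets sent to the lowest-numbered state that keeps every Accept/Reject pair distinguishable — a pair clashes when both reach the same state with identical unread suffix — and to a fresh state only if none does.
a: 0a undefined. 0a->0: ok.
b: 0b undefined. 0b->0: ok.
c: 0c undefined. 0c->0: no, cb/ba meet in 0. Open state 1: 0c->1.
ca: 1a undefined. 1a->0: ok.
cb: 1b undefined. 1b->0: no, cb/ba meet in 0. 1b->1: no, cb/aac meet in 1. Open state 2: 1b->2.
cc: 1c undefined. 1c->0: ok.
cba: 2a undefined. 2a->0: no, cb/cbaacb meet in 2. 2a->1: no, cb/cbaacb meet in 2. 2a->2: no, cbacb/cbaacb meet in 2 with "cb" left. Open state 3: 2a->3.
cbb: 2b undefined. 2b->0: ok.
cbc: 2c undefined. 2c->0: ok.
cbaa: 3a undefined. 3a->0: no, cb/cbaacb meet in 2. 3a->1: ok.
cbab: 3b undefined. 3b->0: ok.
cbac: 3c undefined. 3c->0: no, cbacb/ba meet in 0. 3c->1: ok.
All examples now run through 4 states with every (state, symbol) defined. Accept strings end in {2}, Reject strings end in {0,1}; accept={2}.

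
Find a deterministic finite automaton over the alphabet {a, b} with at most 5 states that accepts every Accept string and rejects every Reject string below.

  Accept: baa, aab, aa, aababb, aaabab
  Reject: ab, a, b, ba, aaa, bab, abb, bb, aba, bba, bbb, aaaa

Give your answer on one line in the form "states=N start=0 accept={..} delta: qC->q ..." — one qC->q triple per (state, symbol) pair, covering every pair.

State merging on the prefix tree: take the shortest (then alphabetical) example prefix whose next move is undefined and point that move at state 0, else 1, else 2, ...; a target is out if some Accept/Reject pair would then sit in one state with the same input left (inseparable). If every existing state is out, open a new one.
a: 0a undefined. 0a->0: no, aab/ab meet in 0 with "b" left. Open state 1: 0a->1.
b: 0b undefined. 0b->0: ok.
aa: 1a undefined. 1a->0: no, baa/b meet in 0. 1a->1: no, baa/a meet in 1. Open state 2: 1a->2.
ab: 1b undefined. 1b->0: ok.
aaa: 2a undefined. 2a->0: no, aaabab/ab meet in 0. 2a->1: no, baa/aaaa meet in 2. 2a->2: no, baa/aaa meet in 2. Open state 3: 2a->3.
aab: 2b undefined. 2b->0: no, aab/ab meet in 0. 2b->1: no, aab/a meet in 1. 2b->2: ok.
aaaa: 3a undefined. 3a->0: ok.
aaab: 3b undefined. 3b->0: no, aababb/ab meet in 0. 3b->1: no, aababb/ab meet in 0. 3b->2: ok.
All examples now run through 4 states with every (state, symbol) defined. Accept strings end in {2}, Reject strings end in {0,1,3}; accept={2}.

states=4 start=0 accept={2} delta: 0a->1 0b->0 1a->2 1b->0 2a->3 2b->2 3a->0 3b->2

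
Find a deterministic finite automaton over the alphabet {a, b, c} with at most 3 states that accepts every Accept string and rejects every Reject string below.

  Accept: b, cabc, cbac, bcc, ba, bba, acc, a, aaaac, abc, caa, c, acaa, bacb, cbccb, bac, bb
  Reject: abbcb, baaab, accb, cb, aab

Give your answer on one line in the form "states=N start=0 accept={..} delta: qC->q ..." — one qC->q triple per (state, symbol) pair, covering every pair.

Grow the machine one transition at a time. Run the examples from 0; the earliest place one falls off (shortest prefix, ties alphabetical) gets sent to the lowest-numbered state that keeps every Accept/Reject pair distinguishable — a pair clashes when both reach the same state with identical unread suffix — and to a fresh state only if none does.
a: 0a undefined. 0a->0: no, b/aab meet in 0 with "b" left. Open state 1: 0a->1.
b: 0b undefined. 0b->0: ok.
c: 0c undefined. 0c->0: no, b/cb meet in 0. 0c->1: ok.
aa: 1a undefined. 1a->0: no, b/aab meet in 0. 1a->1: ok.
ab: 1b undefined. 1b->0: no, b/abbcb meet in 0. 1b->1: no, ba/baaab meet in 1. Open state 2: 1b->2.
ac: 1c undefined. 1c->0: ok.
abb: 2b undefined. 2b->0: ok.
abc: 2c undefined. 2c->0: no, cbccb/abbcb meet in 2. 2c->1: ok.
cba: 2a undefined. 2a->0: ok.
All examples now run through 3 states with every (state, symbol) defined. Accept strings end in {0,1}, Reject strings end in {2}; accept={0,1}.

states=3 start=0 accept={0,1} delta: 0a->1 0b->0 0c->1 1a->1 1b->2 1c->0 2a->0 2b->0 2c->1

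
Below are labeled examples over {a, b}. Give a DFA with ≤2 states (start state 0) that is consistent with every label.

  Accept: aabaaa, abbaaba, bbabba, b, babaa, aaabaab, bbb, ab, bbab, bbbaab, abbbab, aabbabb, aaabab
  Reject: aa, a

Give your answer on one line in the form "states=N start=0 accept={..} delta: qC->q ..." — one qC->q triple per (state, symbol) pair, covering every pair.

Fold the examples into a partial DFA from state 0: repeatedly fix the first undefined (state, symbol) met by the shortest-then-alphabetical prefix, trying targets in increasing order and rejecting any under which an Accept and a Reject string meet in one state with the same remainder; add a state when all current targets are rejected. Accepting states are where Accept strings end.
a: 0a undefined. 0a->0: ok.
b: 0b undefined. 0b->0: no, aabaaa/aa meet in 0. Open state 1: 0b->1.
ba: 1a undefined. 1a->0: no, aabaaa/aa meet in 0. 1a->1: ok.
bb: 1b undefined. 1b->0: no, bbabba/aa meet in 0. 1b->1: ok.
All examples now run through 2 states with every (state, symbol) defined. Accept strings end in {1}, Reject strings end in {0}; accept={1}.

states=2 start=0 accept={1} delta: 0a->0 0b->1 1a->1 1b->1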